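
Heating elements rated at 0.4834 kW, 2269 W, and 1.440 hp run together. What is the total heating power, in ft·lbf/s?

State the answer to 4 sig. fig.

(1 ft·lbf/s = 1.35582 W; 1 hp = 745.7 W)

2822 ft·lbf/s

0.4834 kW × 1000 = 483.4 W
2269 W (already W)
1.440 hp × 745.7 = 1073.81 W
Combined: 483.4 + 2269 + 1073.81 = 3826.21 W
In ft·lbf/s: 3826.21 / 1.35582 = 2822.06 ft·lbf/s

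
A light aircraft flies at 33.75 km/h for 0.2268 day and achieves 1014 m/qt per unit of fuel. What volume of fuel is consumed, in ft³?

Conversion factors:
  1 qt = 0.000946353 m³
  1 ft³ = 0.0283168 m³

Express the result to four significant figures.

33.75 km/h → 9.375 m/s
0.2268 day → 19595.5 s
d = v × t = 9.375 × 19595.5 = 183708 m
1014 m/qt → 1.07148×10⁶ m/m³
V = d / (distance per unit fuel) = 183708 / 1.07148×10⁶ = 0.171453 m³
In ft³: 0.171453 / 0.0283168 = 6.05482 ft³

6.055 ft³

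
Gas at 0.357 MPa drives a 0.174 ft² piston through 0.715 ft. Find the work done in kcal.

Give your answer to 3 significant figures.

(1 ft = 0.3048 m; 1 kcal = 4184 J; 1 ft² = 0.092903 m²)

0.357 MPa → 357000 Pa
0.174 ft² → 0.0161651 m²
F = P × A = 357000 × 0.0161651 = 5770.94 N
0.715 ft → 0.217932 m
W = F × d = 5770.94 × 0.217932 = 1257.67 J
In kcal: 1257.67 / 4184 = 0.30059 kcal

0.301 kcal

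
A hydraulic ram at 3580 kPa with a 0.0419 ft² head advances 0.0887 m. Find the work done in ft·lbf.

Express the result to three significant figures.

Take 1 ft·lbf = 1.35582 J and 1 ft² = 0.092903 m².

3580 kPa → 3.58×10⁶ Pa
0.0419 ft² → 0.00389264 m²
F = P × A = 3.58×10⁶ × 0.00389264 = 13935.7 N
W = F × d = 13935.7 × 0.0887 = 1236.1 J
In ft·lbf: 1236.1 / 1.35582 = 911.699 ft·lbf

912 ft·lbf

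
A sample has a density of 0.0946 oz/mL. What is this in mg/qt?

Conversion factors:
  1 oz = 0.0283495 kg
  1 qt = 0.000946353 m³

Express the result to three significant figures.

2.54×10⁶ mg/qt

0.0946 oz/mL × 0.0283495 kg/oz ÷ 10⁻⁶ m³/mL = 2681.86 kg/m³
2681.86 kg/m³ ÷ 10⁻⁶ kg/mg × 0.000946353 m³/qt = 2.53799×10⁶ mg/qt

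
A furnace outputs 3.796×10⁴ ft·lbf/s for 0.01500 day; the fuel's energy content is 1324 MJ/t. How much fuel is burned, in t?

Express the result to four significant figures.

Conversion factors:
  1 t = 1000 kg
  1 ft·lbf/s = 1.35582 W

0.05038 t

3.796×10⁴ ft·lbf/s → 51466.9 W
0.01500 day → 1296 s
E = P × t = 51466.9 × 1296 = 6.67011×10⁷ J
1324 MJ/t → 1.324×10⁶ J/kg
m = E / e_s = 6.67011×10⁷ / 1.324×10⁶ = 50.3785 kg
In t: 50.3785 / 1000 = 0.0503785 t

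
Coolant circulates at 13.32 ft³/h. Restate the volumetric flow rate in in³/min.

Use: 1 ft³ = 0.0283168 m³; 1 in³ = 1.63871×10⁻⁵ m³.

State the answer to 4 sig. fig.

13.32 ft³/h × 0.0283168 m³/ft³ ÷ 3600 s/h = 1.04772×10⁻⁴ m³/s
1.04772×10⁻⁴ m³/s ÷ 1.63871×10⁻⁵ m³/in³ × 60 s/min = 383.614 in³/min

383.6 in³/min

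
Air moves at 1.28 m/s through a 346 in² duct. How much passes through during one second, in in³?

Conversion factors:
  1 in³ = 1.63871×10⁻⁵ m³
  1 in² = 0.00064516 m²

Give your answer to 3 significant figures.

1.74×10⁴ in³

346 in² × 0.00064516 → 0.223225 m²
V = v × A × t = 1.28 m/s × 0.223225 m² × 1 s = 0.285728 m³
0.285728 m³ ÷ (1.63871×10⁻⁵ m³/in³) = 17436.2 in³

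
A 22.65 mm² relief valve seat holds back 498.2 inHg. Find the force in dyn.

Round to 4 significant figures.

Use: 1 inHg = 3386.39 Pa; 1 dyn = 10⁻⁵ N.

498.2 inHg × 3386.39 = 1.6871×10⁶ Pa
22.65 mm² × 10⁻⁶ = 2.265×10⁻⁵ m²
F = P × A = 1.6871×10⁶ Pa × 2.265×10⁻⁵ m² = 38.2128 N
38.2128 N ÷ (10⁻⁵ N/dyn) = 3.82128×10⁶ dyn

3.821×10⁶ dyn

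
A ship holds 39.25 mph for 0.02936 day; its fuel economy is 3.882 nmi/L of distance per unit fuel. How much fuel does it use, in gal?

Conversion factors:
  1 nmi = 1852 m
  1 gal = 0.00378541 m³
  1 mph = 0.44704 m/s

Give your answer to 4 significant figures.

1.635 gal

39.25 mph → 17.5463 m/s
0.02936 day → 2536.7 s
d = v × t = 17.5463 × 2536.7 = 44509.7 m
3.882 nmi/L → 7.18946×10⁶ m/m³
V = d / (distance per unit fuel) = 44509.7 / 7.18946×10⁶ = 0.00619097 m³
In gal: 0.00619097 / 0.00378541 = 1.63548 gal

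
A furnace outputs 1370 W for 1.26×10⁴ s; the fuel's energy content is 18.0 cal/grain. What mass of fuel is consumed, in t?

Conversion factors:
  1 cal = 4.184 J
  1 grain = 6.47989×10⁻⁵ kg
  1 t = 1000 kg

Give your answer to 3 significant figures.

E = P × t = 1370 × 12600 = 1.7262×10⁷ J
18.0 cal/grain → 1.16224×10⁶ J/kg
m = E / e_s = 1.7262×10⁷ / 1.16224×10⁶ = 14.8524 kg
In t: 14.8524 / 1000 = 0.0148524 t

0.0149 t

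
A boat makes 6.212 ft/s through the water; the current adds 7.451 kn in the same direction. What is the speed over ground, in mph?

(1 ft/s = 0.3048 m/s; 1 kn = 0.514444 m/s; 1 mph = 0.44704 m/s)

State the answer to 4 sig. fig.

12.81 mph

6.212 ft/s × 0.3048 → 1.89342 m/s
7.451 kn × 0.514444 → 3.83312 m/s
Sum: 1.89342 + 3.83312 = 5.72654 m/s
In mph: 5.72654 / 0.44704 = 12.8099 mph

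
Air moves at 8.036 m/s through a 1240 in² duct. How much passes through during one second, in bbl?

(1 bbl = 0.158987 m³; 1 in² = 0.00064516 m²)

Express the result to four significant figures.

1240 in² × 0.00064516 = 0.799998 m²
V = v × A × t = 8.036 m/s × 0.799998 m² × 1 s = 6.42878 m³
6.42878 m³ ÷ (0.158987 m³/bbl) = 40.4359 bbl

40.44 bbl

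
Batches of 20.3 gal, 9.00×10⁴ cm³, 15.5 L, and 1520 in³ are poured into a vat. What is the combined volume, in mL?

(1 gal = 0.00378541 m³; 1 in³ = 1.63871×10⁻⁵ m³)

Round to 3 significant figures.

20.3 gal × 0.00378541 = 0.0768438 m³
9.00×10⁴ cm³ × 10⁻⁶ = 0.09 m³
15.5 L × 0.001 = 0.0155 m³
1520 in³ × 1.63871×10⁻⁵ = 0.0249084 m³
Total: 0.0768438 + 0.09 + 0.0155 + 0.0249084 = 0.207252 m³
In mL: 0.207252 / 10⁻⁶ = 207252 mL

2.07×10⁵ mL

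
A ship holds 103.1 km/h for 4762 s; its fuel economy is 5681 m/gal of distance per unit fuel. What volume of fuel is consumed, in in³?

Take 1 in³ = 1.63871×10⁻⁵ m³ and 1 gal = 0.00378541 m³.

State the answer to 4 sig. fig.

5545 in³

103.1 km/h → 28.6389 m/s
d = v × t = 28.6389 × 4762 = 136378 m
5681 m/gal → 1.50076×10⁶ m/m³
V = d / (distance per unit fuel) = 136378 / 1.50076×10⁶ = 0.0908726 m³
In in³: 0.0908726 / 1.63871×10⁻⁵ = 5545.37 in³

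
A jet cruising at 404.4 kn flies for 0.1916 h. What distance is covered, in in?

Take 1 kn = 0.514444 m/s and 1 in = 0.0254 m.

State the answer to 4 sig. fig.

5.650×10⁶ in

404.4 kn × 0.514444 → 208.041 m/s
0.1916 h × 3600 → 689.76 s
d = v × t = 208.041 m/s × 689.76 s = 143498 m
143498 m ÷ (0.0254 m/in) = 5.64953×10⁶ in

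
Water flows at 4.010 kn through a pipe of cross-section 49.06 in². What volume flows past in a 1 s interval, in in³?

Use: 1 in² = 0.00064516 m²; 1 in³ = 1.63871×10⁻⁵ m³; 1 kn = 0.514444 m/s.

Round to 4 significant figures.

3985 in³

4.010 kn × 0.514444 → 2.06292 m/s
49.06 in² × 0.00064516 → 0.0316515 m²
V = v × A × t = 2.06292 m/s × 0.0316515 m² × 1 s = 0.0652945 m³
0.0652945 m³ ÷ (1.63871×10⁻⁵ m³/in³) = 3984.51 in³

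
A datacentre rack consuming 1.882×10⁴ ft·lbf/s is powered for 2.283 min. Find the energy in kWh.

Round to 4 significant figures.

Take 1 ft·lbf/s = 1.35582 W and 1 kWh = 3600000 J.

0.9709 kWh

1.882×10⁴ ft·lbf/s × 1.35582 → 25516.5 W
2.283 min × 60 → 136.98 s
E = P × t = 25516.5 W × 136.98 s = 3.49525×10⁶ J
3.49525×10⁶ J ÷ (3600000 J/kWh) = 0.970903 kWh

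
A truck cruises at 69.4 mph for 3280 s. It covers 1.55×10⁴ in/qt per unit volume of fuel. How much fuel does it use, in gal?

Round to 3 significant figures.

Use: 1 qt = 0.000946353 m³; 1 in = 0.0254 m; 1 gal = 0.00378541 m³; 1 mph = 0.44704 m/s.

69.4 mph → 31.0246 m/s
d = v × t = 31.0246 × 3280 = 101761 m
1.55×10⁴ in/qt → 416018 m/m³
V = d / (distance per unit fuel) = 101761 / 416018 = 0.244607 m³
In gal: 0.244607 / 0.00378541 = 64.6184 gal

64.6 gal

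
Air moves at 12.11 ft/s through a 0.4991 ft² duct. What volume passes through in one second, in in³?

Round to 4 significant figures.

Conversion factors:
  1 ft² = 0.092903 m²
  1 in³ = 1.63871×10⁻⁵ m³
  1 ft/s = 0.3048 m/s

12.11 ft/s × 0.3048 = 3.69113 m/s
0.4991 ft² × 0.092903 = 0.0463679 m²
V = v × A × t = 3.69113 m/s × 0.0463679 m² × 1 s = 0.17115 m³
0.17115 m³ ÷ (1.63871×10⁻⁵ m³/in³) = 10444.2 in³

1.044×10⁴ in³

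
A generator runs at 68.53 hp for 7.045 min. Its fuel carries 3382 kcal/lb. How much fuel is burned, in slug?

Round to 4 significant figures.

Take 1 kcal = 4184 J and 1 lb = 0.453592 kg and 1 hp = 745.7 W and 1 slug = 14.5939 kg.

0.04745 slug

68.53 hp → 51102.8 W
7.045 min → 422.7 s
E = P × t = 51102.8 × 422.7 = 2.16012×10⁷ J
3382 kcal/lb → 3.11961×10⁷ J/kg
m = E / e_s = 2.16012×10⁷ / 3.11961×10⁷ = 0.692433 kg
In slug: 0.692433 / 14.5939 = 0.0474467 slug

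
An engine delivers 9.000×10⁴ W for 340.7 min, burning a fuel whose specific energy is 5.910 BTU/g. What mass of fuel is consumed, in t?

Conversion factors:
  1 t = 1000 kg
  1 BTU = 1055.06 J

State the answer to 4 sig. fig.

340.7 min → 20442 s
E = P × t = 90000 × 20442 = 1.83978×10⁹ J
5.910 BTU/g → 6.2354×10⁶ J/kg
m = E / e_s = 1.83978×10⁹ / 6.2354×10⁶ = 295.054 kg
In t: 295.054 / 1000 = 0.295054 t

0.2951 t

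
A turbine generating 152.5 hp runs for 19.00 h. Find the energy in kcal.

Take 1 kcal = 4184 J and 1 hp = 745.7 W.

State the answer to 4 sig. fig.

152.5 hp × 745.7 = 113719 W
19.00 h × 3600 = 68400 s
E = P × t = 113719 W × 68400 s = 7.77838×10⁹ J
7.77838×10⁹ J ÷ (4184 J/kcal) = 1.85908×10⁶ kcal

1.859×10⁶ kcal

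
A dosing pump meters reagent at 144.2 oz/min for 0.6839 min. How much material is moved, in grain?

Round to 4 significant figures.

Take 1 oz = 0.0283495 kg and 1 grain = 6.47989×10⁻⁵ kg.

4.315×10⁴ grain

144.2 oz/min → 0.0681333 kg/s
0.6839 min → 41.034 s
m = ṁ × t = 0.0681333 × 41.034 = 2.79578 kg
In grain: 2.79578 / 6.47989×10⁻⁵ = 43145.5 grain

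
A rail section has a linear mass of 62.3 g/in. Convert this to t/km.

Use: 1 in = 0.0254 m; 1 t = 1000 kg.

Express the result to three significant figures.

2.45 t/km

62.3 g/in × 0.001 kg/g ÷ 0.0254 m/in = 2.45276 kg/m
2.45276 kg/m ÷ 1000 kg/t × 1000 m/km = 2.45276 t/km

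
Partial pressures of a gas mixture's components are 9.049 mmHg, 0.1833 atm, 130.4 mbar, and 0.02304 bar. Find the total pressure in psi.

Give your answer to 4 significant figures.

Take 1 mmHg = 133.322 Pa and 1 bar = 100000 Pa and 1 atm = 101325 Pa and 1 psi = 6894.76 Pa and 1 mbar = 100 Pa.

9.049 mmHg × 133.322 = 1206.43 Pa
0.1833 atm × 101325 = 18572.9 Pa
130.4 mbar × 100 = 13040 Pa
0.02304 bar × 100000 = 2304 Pa
Combined: 1206.43 + 18572.9 + 13040 + 2304 = 35123.3 Pa
In psi: 35123.3 / 6894.76 = 5.0942 psi

5.094 psi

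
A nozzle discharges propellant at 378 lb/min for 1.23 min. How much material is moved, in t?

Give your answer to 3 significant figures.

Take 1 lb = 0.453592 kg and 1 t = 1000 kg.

378 lb/min → 2.85763 kg/s
1.23 min → 73.8 s
m = ṁ × t = 2.85763 × 73.8 = 210.893 kg
In t: 210.893 / 1000 = 0.210893 t

0.211 t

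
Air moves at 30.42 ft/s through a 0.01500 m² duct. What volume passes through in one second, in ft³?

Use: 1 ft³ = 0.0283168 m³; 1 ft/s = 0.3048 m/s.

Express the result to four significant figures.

4.912 ft³

30.42 ft/s × 0.3048 = 9.27202 m/s
V = v × A × t = 9.27202 m/s × 0.015 m² × 1 s = 0.13908 m³
0.13908 m³ ÷ (0.0283168 m³/ft³) = 4.91157 ft³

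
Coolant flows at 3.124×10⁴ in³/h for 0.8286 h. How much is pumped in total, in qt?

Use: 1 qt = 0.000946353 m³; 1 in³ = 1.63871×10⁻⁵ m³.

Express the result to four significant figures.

448.2 qt

3.124×10⁴ in³/h → 1.42204×10⁻⁴ m³/s
0.8286 h → 2982.96 s
V = Q × t = 1.42204×10⁻⁴ × 2982.96 = 0.424189 m³
In qt: 0.424189 / 0.000946353 = 448.235 qt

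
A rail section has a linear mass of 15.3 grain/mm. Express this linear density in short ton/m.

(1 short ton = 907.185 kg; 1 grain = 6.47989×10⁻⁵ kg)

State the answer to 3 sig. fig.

15.3 grain/mm × 6.47989×10⁻⁵ kg/grain ÷ 0.001 m/mm = 0.991423 kg/m
0.991423 kg/m ÷ 907.185 kg/short ton = 0.00109286 short ton/m

0.00109 short ton/m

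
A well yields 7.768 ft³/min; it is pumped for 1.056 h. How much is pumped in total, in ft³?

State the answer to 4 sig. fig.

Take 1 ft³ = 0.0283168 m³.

492.2 ft³

7.768 ft³/min → 0.00366608 m³/s
1.056 h → 3801.6 s
V = Q × t = 0.00366608 × 3801.6 = 13.937 m³
In ft³: 13.937 / 0.0283168 = 492.181 ft³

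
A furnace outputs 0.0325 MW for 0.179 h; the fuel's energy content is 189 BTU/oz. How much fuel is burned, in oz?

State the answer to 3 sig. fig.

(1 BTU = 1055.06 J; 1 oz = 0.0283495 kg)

0.0325 MW → 32500 W
0.179 h → 644.4 s
E = P × t = 32500 × 644.4 = 2.0943×10⁷ J
189 BTU/oz → 7.03386×10⁶ J/kg
m = E / e_s = 2.0943×10⁷ / 7.03386×10⁶ = 2.97745 kg
In oz: 2.97745 / 0.0283495 = 105.027 oz

105 oz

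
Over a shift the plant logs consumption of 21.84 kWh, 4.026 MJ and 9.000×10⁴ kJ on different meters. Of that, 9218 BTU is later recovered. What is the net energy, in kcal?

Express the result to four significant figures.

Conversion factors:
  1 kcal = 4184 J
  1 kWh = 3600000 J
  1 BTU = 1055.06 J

3.894×10⁴ kcal

21.84 kWh × 3600000 = 7.8624×10⁷ J
4.026 MJ × 1000000 = 4.026×10⁶ J
9.000×10⁴ kJ × 1000 = 9×10⁷ J
9218 BTU × 1055.06 = 9.72554×10⁶ J
Result: 7.8624×10⁷ + 4.026×10⁶ + 9×10⁷ − 9.72554×10⁶ = 1.62924×10⁸ J
In kcal: 1.62924×10⁸ / 4184 = 38939.8 kcal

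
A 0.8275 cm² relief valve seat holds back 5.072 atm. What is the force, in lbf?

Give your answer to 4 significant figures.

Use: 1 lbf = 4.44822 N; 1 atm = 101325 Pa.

5.072 atm × 101325 = 513920 Pa
0.8275 cm² × 0.0001 = 8.275×10⁻⁵ m²
F = P × A = 513920 Pa × 8.275×10⁻⁵ m² = 42.5269 N
42.5269 N ÷ (4.44822 N/lbf) = 9.56043 lbf

9.560 lbf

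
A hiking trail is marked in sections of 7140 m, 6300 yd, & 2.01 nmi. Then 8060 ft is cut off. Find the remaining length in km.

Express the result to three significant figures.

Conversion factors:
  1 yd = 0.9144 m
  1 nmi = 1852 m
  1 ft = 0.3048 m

7140 m (already m)
6300 yd × 0.9144 = 5760.72 m
2.01 nmi × 1852 = 3722.52 m
8060 ft × 0.3048 = 2456.69 m
Sum: 7140 + 5760.72 + 3722.52 − 2456.69 = 14166.6 m
In km: 14166.6 / 1000 = 14.1666 km

14.2 km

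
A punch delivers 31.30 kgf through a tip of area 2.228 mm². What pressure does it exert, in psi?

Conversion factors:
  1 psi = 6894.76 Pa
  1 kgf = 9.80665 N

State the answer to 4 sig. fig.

31.30 kgf × 9.80665 = 306.948 N
2.228 mm² × 10⁻⁶ = 2.228×10⁻⁶ m²
P = F / A = 306.948 N / 2.228×10⁻⁶ m² = 1.37768×10⁸ Pa
1.37768×10⁸ Pa ÷ (6894.76 Pa/psi) = 19981.6 psi

1.998×10⁴ psi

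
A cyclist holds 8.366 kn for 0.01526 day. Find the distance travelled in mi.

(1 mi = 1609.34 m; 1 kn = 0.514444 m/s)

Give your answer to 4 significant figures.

3.526 mi

8.366 kn × 0.514444 → 4.30384 m/s
0.01526 day × 86400 → 1318.46 s
d = v × t = 4.30384 m/s × 1318.46 s = 5674.44 m
5674.44 m ÷ (1609.34 m/mi) = 3.52594 mi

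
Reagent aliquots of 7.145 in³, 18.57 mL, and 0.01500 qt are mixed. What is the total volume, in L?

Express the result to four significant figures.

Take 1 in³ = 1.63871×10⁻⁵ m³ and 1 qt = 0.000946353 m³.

7.145 in³ × 1.63871×10⁻⁵ = 1.17086×10⁻⁴ m³
18.57 mL × 10⁻⁶ = 1.857×10⁻⁵ m³
0.01500 qt × 0.000946353 = 1.41953×10⁻⁵ m³
Sum: 1.17086×10⁻⁴ + 1.857×10⁻⁵ + 1.41953×10⁻⁵ = 1.49851×10⁻⁴ m³
In L: 1.49851×10⁻⁴ / 0.001 = 0.149851 L

0.1499 L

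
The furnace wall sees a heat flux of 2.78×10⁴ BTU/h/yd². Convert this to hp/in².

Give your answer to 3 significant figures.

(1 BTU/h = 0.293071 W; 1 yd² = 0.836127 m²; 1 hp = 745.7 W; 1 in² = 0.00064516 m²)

0.00843 hp/in²

2.78×10⁴ BTU/h/yd² × 0.293071 W/BTU/h ÷ 0.836127 m²/yd² = 9744.18 W/m²
9744.18 W/m² ÷ 745.7 W/hp × 0.00064516 m²/in² = 0.00843041 hp/in²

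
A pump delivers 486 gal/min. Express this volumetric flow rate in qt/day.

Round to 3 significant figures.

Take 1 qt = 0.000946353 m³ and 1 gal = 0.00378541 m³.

2.80×10⁶ qt/day

486 gal/min × 0.00378541 m³/gal ÷ 60 s/min = 0.0306618 m³/s
0.0306618 m³/s ÷ 0.000946353 m³/qt × 86400 s/day = 2.79936×10⁶ qt/day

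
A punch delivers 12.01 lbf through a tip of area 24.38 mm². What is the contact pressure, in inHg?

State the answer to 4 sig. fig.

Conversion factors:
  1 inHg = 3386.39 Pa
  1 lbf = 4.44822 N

647.1 inHg

12.01 lbf × 4.44822 = 53.4231 N
24.38 mm² × 10⁻⁶ = 2.438×10⁻⁵ m²
P = F / A = 53.4231 N / 2.438×10⁻⁵ m² = 2.19127×10⁶ Pa
2.19127×10⁶ Pa ÷ (3386.39 Pa/inHg) = 647.081 inHg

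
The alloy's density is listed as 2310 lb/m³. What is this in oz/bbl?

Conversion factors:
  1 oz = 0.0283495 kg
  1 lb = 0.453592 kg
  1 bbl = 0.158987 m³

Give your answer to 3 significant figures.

2310 lb/m³ × 0.453592 kg/lb = 1047.8 kg/m³
1047.8 kg/m³ ÷ 0.0283495 kg/oz × 0.158987 m³/bbl = 5876.17 oz/bbl

5880 oz/bbl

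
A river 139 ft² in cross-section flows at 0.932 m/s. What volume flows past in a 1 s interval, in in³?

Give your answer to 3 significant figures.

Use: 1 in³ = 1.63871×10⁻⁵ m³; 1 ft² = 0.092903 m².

7.34×10⁵ in³

139 ft² × 0.092903 = 12.9135 m²
V = v × A × t = 0.932 m/s × 12.9135 m² × 1 s = 12.0354 m³
12.0354 m³ ÷ (1.63871×10⁻⁵ m³/in³) = 734444 in³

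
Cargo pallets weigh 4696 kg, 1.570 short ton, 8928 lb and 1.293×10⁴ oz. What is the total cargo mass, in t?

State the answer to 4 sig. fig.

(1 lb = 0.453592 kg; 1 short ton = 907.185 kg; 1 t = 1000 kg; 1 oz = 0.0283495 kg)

4696 kg (already kg)
1.570 short ton × 907.185 = 1424.28 kg
8928 lb × 0.453592 = 4049.67 kg
1.293×10⁴ oz × 0.0283495 = 366.559 kg
Combined: 4696 + 1424.28 + 4049.67 + 366.559 = 10536.5 kg
In t: 10536.5 / 1000 = 10.5365 t

10.54 t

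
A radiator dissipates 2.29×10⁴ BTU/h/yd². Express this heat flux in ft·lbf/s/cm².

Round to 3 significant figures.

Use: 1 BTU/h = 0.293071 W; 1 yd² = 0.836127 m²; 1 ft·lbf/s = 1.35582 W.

2.29×10⁴ BTU/h/yd² × 0.293071 W/BTU/h ÷ 0.836127 m²/yd² = 8026.68 W/m²
8026.68 W/m² ÷ 1.35582 W/ft·lbf/s × 0.0001 m²/cm² = 0.592017 ft·lbf/s/cm²

0.592 ft·lbf/s/cm²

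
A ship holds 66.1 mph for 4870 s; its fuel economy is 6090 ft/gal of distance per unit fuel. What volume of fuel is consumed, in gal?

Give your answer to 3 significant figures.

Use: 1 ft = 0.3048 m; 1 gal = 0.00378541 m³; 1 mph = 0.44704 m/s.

66.1 mph → 29.5493 m/s
d = v × t = 29.5493 × 4870 = 143905 m
6090 ft/gal → 490365 m/m³
V = d / (distance per unit fuel) = 143905 / 490365 = 0.293465 m³
In gal: 0.293465 / 0.00378541 = 77.5253 gal

77.5 gal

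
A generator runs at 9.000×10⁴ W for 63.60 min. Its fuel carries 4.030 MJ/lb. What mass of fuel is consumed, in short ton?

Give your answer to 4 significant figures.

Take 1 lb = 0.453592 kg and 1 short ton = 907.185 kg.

63.60 min → 3816 s
E = P × t = 90000 × 3816 = 3.4344×10⁸ J
4.030 MJ/lb → 8.88464×10⁶ J/kg
m = E / e_s = 3.4344×10⁸ / 8.88464×10⁶ = 38.6555 kg
In short ton: 38.6555 / 907.185 = 0.0426104 short ton

0.04261 short ton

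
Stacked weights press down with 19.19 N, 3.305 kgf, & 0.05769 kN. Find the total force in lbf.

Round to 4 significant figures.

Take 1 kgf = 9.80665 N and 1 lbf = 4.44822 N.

24.57 lbf

19.19 N (already N)
3.305 kgf × 9.80665 = 32.411 N
0.05769 kN × 1000 = 57.69 N
Total: 19.19 + 32.411 + 57.69 = 109.291 N
In lbf: 109.291 / 4.44822 = 24.5696 lbf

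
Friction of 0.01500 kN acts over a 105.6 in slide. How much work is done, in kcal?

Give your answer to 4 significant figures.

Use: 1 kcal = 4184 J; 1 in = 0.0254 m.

0.009616 kcal

0.01500 kN × 1000 = 15 N
105.6 in × 0.0254 = 2.68224 m
W = F × d = 15 N × 2.68224 m = 40.2336 J
40.2336 J ÷ (4184 J/kcal) = 0.00961606 kcal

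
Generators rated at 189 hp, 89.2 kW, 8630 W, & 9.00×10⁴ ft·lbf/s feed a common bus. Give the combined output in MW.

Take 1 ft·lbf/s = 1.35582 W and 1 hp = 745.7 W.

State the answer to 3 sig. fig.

189 hp × 745.7 = 140937 W
89.2 kW × 1000 = 89200 W
8630 W (already W)
9.00×10⁴ ft·lbf/s × 1.35582 = 122024 W
Sum: 140937 + 89200 + 8630 + 122024 = 360791 W
In MW: 360791 / 1000000 = 0.360791 MW

0.361 MW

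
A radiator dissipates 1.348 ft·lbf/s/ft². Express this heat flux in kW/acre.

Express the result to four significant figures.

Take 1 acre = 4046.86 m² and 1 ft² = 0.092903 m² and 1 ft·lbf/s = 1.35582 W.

79.61 kW/acre

1.348 ft·lbf/s/ft² × 1.35582 W/ft·lbf/s ÷ 0.092903 m²/ft² = 19.6726 W/m²
19.6726 W/m² ÷ 1000 W/kW × 4046.86 m²/acre = 79.6123 kW/acre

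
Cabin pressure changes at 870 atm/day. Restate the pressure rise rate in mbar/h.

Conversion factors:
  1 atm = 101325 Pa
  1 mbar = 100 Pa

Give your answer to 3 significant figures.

3.67×10⁴ mbar/h

870 atm/day × 101325 Pa/atm ÷ 86400 s/day = 1020.29 Pa/s
1020.29 Pa/s ÷ 100 Pa/mbar × 3600 s/h = 36730.4 mbar/h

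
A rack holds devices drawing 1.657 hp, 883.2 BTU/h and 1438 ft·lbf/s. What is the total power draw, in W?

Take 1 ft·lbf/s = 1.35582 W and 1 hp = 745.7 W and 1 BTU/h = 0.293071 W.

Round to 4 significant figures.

3444 W

1.657 hp × 745.7 → 1235.62 W
883.2 BTU/h × 0.293071 → 258.84 W
1438 ft·lbf/s × 1.35582 → 1949.67 W
Combined: 1235.62 + 258.84 + 1949.67 = 3444.13 W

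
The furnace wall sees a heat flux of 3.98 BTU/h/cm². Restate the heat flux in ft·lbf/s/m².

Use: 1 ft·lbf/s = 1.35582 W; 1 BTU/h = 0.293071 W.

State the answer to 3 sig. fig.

8600 ft·lbf/s/m²

3.98 BTU/h/cm² × 0.293071 W/BTU/h ÷ 0.0001 m²/cm² = 11664.2 W/m²
11664.2 W/m² ÷ 1.35582 W/ft·lbf/s = 8603.06 ft·lbf/s/m²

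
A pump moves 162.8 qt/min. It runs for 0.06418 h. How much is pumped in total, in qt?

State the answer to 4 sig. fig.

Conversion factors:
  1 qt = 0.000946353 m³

162.8 qt/min → 0.00256777 m³/s
0.06418 h → 231.048 s
V = Q × t = 0.00256777 × 231.048 = 0.593278 m³
In qt: 0.593278 / 0.000946353 = 626.91 qt

626.9 qt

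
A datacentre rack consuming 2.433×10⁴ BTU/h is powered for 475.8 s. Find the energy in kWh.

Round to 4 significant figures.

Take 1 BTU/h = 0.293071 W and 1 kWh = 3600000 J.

2.433×10⁴ BTU/h × 0.293071 = 7130.42 W
E = P × t = 7130.42 W × 475.8 s = 3.39265×10⁶ J
3.39265×10⁶ J ÷ (3600000 J/kWh) = 0.942403 kWh

0.9424 kWh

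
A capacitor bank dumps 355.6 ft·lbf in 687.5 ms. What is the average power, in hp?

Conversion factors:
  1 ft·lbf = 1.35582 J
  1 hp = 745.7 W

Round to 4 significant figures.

0.9404 hp

355.6 ft·lbf × 1.35582 → 482.13 J
687.5 ms × 0.001 → 0.6875 s
P = E / t = 482.13 J / 0.6875 s = 701.28 W
701.28 W ÷ (745.7 W/hp) = 0.940432 hp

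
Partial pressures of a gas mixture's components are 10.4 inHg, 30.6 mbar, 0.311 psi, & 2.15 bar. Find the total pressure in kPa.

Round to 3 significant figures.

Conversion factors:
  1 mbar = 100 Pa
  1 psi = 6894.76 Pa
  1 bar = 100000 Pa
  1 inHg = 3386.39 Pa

255 kPa

10.4 inHg × 3386.39 = 35218.5 Pa
30.6 mbar × 100 = 3060 Pa
0.311 psi × 6894.76 = 2144.27 Pa
2.15 bar × 100000 = 215000 Pa
Combined: 35218.5 + 3060 + 2144.27 + 215000 = 255423 Pa
In kPa: 255423 / 1000 = 255.423 kPa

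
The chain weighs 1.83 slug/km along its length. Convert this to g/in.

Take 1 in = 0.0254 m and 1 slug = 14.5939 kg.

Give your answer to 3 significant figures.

1.83 slug/km × 14.5939 kg/slug ÷ 1000 m/km = 0.0267068 kg/m
0.0267068 kg/m ÷ 0.001 kg/g × 0.0254 m/in = 0.678353 g/in

0.678 g/in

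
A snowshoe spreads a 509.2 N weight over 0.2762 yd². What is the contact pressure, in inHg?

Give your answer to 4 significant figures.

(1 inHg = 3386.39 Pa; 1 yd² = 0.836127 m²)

0.2762 yd² × 0.836127 = 0.230938 m²
P = F / A = 509.2 N / 0.230938 m² = 2204.92 Pa
2204.92 Pa ÷ (3386.39 Pa/inHg) = 0.651112 inHg

0.6511 inHg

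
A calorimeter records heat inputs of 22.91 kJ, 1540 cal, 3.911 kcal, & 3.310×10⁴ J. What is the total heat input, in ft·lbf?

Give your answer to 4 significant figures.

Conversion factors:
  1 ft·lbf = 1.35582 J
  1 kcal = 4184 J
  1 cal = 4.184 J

22.91 kJ × 1000 → 22910 J
1540 cal × 4.184 → 6443.36 J
3.911 kcal × 4184 → 16363.6 J
3.310×10⁴ J (already J)
Total: 22910 + 6443.36 + 16363.6 + 33100 = 78817 J
In ft·lbf: 78817 / 1.35582 = 58132.3 ft·lbf

5.813×10⁴ ft·lbf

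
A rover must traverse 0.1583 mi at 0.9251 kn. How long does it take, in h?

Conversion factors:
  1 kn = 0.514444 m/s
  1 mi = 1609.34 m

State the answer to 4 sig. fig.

0.1583 mi × 1609.34 = 254.759 m
0.9251 kn × 0.514444 = 0.475912 m/s
t = d / v = 254.759 m / 0.475912 m/s = 535.307 s
535.307 s ÷ (3600 s/h) = 0.148696 h

0.1487 h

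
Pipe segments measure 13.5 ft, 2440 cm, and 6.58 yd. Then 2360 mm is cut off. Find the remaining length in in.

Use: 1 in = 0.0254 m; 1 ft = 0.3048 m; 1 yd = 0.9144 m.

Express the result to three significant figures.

13.5 ft × 0.3048 → 4.1148 m
2440 cm × 0.01 → 24.4 m
6.58 yd × 0.9144 → 6.01675 m
2360 mm × 0.001 → 2.36 m
Sum: 4.1148 + 24.4 + 6.01675 − 2.36 = 32.1715 m
In in: 32.1715 / 0.0254 = 1266.59 in

1270 in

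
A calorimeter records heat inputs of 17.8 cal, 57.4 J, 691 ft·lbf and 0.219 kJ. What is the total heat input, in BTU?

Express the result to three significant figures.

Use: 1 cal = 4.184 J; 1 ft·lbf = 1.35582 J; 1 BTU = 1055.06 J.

1.22 BTU

17.8 cal × 4.184 → 74.4752 J
57.4 J (already J)
691 ft·lbf × 1.35582 → 936.872 J
0.219 kJ × 1000 → 219 J
Total: 74.4752 + 57.4 + 936.872 + 219 = 1287.75 J
In BTU: 1287.75 / 1055.06 = 1.22055 BTU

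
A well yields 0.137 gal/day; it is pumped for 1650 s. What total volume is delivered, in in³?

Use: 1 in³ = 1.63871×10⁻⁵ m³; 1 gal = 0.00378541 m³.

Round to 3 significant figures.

0.604 in³

0.137 gal/day → 6.00233×10⁻⁹ m³/s
V = Q × t = 6.00233×10⁻⁹ × 1650 = 9.90384×10⁻⁶ m³
In in³: 9.90384×10⁻⁶ / 1.63871×10⁻⁵ = 0.604368 in³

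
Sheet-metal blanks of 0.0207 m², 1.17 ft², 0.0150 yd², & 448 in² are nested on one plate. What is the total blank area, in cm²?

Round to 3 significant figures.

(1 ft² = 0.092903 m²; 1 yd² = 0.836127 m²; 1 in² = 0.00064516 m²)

0.0207 m² (already m²)
1.17 ft² × 0.092903 = 0.108697 m²
0.0150 yd² × 0.836127 = 0.0125419 m²
448 in² × 0.00064516 = 0.289032 m²
Combined: 0.0207 + 0.108697 + 0.0125419 + 0.289032 = 0.430971 m²
In cm²: 0.430971 / 0.0001 = 4309.71 cm²

4310 cm²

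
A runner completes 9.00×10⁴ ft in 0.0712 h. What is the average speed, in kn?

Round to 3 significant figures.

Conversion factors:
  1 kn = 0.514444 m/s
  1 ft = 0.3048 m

208 kn

9.00×10⁴ ft × 0.3048 = 27432 m
0.0712 h × 3600 = 256.32 s
v = d / t = 27432 m / 256.32 s = 107.022 m/s
107.022 m/s ÷ (0.514444 m/s/kn) = 208.034 kn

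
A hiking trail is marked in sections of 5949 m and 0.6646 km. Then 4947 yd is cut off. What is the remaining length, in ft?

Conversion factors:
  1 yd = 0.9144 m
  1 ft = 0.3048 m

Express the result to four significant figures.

6857 ft

5949 m (already m)
0.6646 km × 1000 → 664.6 m
4947 yd × 0.9144 → 4523.54 m
Sum: 5949 + 664.6 − 4523.54 = 2090.06 m
In ft: 2090.06 / 0.3048 = 6857.15 ft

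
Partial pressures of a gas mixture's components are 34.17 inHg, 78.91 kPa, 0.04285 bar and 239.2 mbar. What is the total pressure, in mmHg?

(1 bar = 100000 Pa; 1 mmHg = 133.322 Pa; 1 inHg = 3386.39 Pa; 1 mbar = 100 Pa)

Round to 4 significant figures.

1671 mmHg

34.17 inHg × 3386.39 = 115713 Pa
78.91 kPa × 1000 = 78910 Pa
0.04285 bar × 100000 = 4285 Pa
239.2 mbar × 100 = 23920 Pa
Sum: 115713 + 78910 + 4285 + 23920 = 222828 Pa
In mmHg: 222828 / 133.322 = 1671.35 mmHg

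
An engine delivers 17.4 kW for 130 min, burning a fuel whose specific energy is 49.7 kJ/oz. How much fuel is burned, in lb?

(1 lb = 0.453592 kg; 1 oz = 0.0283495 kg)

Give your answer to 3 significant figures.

171 lb

17.4 kW → 17400 W
130 min → 7800 s
E = P × t = 17400 × 7800 = 1.3572×10⁸ J
49.7 kJ/oz → 1.75312×10⁶ J/kg
m = E / e_s = 1.3572×10⁸ / 1.75312×10⁶ = 77.4163 kg
In lb: 77.4163 / 0.453592 = 170.674 lb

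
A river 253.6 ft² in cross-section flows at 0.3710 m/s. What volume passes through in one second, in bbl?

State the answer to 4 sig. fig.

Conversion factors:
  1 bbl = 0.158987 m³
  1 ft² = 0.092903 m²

253.6 ft² × 0.092903 = 23.5602 m²
V = v × A × t = 0.371 m/s × 23.5602 m² × 1 s = 8.74083 m³
8.74083 m³ ÷ (0.158987 m³/bbl) = 54.9783 bbl

54.98 bbl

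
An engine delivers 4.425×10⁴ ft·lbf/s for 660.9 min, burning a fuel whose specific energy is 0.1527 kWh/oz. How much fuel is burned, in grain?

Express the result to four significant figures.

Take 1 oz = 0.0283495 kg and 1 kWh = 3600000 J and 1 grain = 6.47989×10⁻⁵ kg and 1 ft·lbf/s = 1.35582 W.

1.893×10⁶ grain

4.425×10⁴ ft·lbf/s → 59995 W
660.9 min → 39654 s
E = P × t = 59995 × 39654 = 2.37904×10⁹ J
0.1527 kWh/oz → 1.93908×10⁷ J/kg
m = E / e_s = 2.37904×10⁹ / 1.93908×10⁷ = 122.689 kg
In grain: 122.689 / 6.47989×10⁻⁵ = 1.89338×10⁶ grain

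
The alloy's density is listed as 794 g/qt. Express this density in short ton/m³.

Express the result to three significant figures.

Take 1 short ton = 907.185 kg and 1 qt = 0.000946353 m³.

794 g/qt × 0.001 kg/g ÷ 0.000946353 m³/qt = 839.01 kg/m³
839.01 kg/m³ ÷ 907.185 kg/short ton = 0.92485 short ton/m³

0.925 short ton/m³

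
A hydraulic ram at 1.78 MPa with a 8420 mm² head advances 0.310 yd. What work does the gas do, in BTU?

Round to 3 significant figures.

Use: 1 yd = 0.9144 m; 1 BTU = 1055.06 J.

1.78 MPa → 1.78×10⁶ Pa
8420 mm² → 0.00842 m²
F = P × A = 1.78×10⁶ × 0.00842 = 14987.6 N
0.310 yd → 0.283464 m
W = F × d = 14987.6 × 0.283464 = 4248.45 J
In BTU: 4248.45 / 1055.06 = 4.02674 BTU

4.03 BTU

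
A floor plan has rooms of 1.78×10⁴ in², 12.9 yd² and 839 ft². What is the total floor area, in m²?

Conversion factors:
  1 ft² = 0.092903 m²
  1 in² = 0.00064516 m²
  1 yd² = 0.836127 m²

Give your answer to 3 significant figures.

1.78×10⁴ in² × 0.00064516 → 11.4838 m²
12.9 yd² × 0.836127 → 10.786 m²
839 ft² × 0.092903 → 77.9456 m²
Total: 11.4838 + 10.786 + 77.9456 = 100.215 m²

100 m²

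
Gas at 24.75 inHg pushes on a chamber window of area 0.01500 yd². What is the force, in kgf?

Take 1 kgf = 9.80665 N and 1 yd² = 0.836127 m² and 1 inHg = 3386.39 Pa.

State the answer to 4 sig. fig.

107.2 kgf

24.75 inHg × 3386.39 = 83813.2 Pa
0.01500 yd² × 0.836127 = 0.0125419 m²
F = P × A = 83813.2 Pa × 0.0125419 m² = 1051.18 N
1051.18 N ÷ (9.80665 N/kgf) = 107.191 kgf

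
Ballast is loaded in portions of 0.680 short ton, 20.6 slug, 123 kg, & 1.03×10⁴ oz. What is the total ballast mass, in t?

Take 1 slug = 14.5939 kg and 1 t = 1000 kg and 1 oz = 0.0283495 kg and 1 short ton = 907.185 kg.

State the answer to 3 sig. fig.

1.33 t

0.680 short ton × 907.185 → 616.886 kg
20.6 slug × 14.5939 → 300.634 kg
123 kg (already kg)
1.03×10⁴ oz × 0.0283495 → 292 kg
Total: 616.886 + 300.634 + 123 + 292 = 1332.52 kg
In t: 1332.52 / 1000 = 1.33252 t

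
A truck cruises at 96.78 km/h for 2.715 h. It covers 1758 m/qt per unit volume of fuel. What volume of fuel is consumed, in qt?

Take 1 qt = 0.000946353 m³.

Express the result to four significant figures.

96.78 km/h → 26.8833 m/s
2.715 h → 9774 s
d = v × t = 26.8833 × 9774 = 262757 m
1758 m/qt → 1.85766×10⁶ m/m³
V = d / (distance per unit fuel) = 262757 / 1.85766×10⁶ = 0.141445 m³
In qt: 0.141445 / 0.000946353 = 149.463 qt

149.5 qt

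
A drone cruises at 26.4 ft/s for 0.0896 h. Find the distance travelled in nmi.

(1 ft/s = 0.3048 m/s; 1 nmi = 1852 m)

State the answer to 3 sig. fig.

26.4 ft/s × 0.3048 = 8.04672 m/s
0.0896 h × 3600 = 322.56 s
d = v × t = 8.04672 m/s × 322.56 s = 2595.55 m
2595.55 m ÷ (1852 m/nmi) = 1.40148 nmi

1.40 nmi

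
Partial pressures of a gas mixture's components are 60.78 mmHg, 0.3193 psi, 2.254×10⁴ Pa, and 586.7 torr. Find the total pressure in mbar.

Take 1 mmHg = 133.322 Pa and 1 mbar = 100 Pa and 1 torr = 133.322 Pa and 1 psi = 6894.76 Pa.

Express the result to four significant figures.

1111 mbar

60.78 mmHg × 133.322 → 8103.31 Pa
0.3193 psi × 6894.76 → 2201.5 Pa
2.254×10⁴ Pa (already Pa)
586.7 torr × 133.322 → 78220 Pa
Combined: 8103.31 + 2201.5 + 22540 + 78220 = 111065 Pa
In mbar: 111065 / 100 = 1110.65 mbar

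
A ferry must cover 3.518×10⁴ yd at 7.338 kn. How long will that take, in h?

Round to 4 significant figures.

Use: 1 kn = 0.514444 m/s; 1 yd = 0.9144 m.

2.367 h

3.518×10⁴ yd × 0.9144 → 32168.6 m
7.338 kn × 0.514444 → 3.77499 m/s
t = d / v = 32168.6 m / 3.77499 m/s = 8521.51 s
8521.51 s ÷ (3600 s/h) = 2.36709 h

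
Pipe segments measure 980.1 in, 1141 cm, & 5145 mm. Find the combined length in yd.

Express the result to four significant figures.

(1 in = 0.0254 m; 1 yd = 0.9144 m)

45.33 yd

980.1 in × 0.0254 = 24.8945 m
1141 cm × 0.01 = 11.41 m
5145 mm × 0.001 = 5.145 m
Combined: 24.8945 + 11.41 + 5.145 = 41.4495 m
In yd: 41.4495 / 0.9144 = 45.3297 yd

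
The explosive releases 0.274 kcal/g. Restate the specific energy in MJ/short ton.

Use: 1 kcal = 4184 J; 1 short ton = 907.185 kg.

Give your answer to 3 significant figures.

1040 MJ/short ton

0.274 kcal/g × 4184 J/kcal ÷ 0.001 kg/g = 1.14642×10⁶ J/kg
1.14642×10⁶ J/kg ÷ 1000000 J/MJ × 907.185 kg/short ton = 1040.02 MJ/short ton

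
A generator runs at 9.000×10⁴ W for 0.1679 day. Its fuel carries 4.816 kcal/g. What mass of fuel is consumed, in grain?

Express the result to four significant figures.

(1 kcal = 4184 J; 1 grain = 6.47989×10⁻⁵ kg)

0.1679 day → 14506.6 s
E = P × t = 90000 × 14506.6 = 1.30559×10⁹ J
4.816 kcal/g → 2.01501×10⁷ J/kg
m = E / e_s = 1.30559×10⁹ / 2.01501×10⁷ = 64.7932 kg
In grain: 64.7932 / 6.47989×10⁻⁵ = 999912 grain

9.999×10⁵ grain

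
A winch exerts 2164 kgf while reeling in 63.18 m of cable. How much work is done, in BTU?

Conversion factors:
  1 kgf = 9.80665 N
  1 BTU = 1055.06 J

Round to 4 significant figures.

2164 kgf × 9.80665 = 21221.6 N
W = F × d = 21221.6 N × 63.18 m = 1.34078×10⁶ J
1.34078×10⁶ J ÷ (1055.06 J/BTU) = 1270.81 BTU

1271 BTU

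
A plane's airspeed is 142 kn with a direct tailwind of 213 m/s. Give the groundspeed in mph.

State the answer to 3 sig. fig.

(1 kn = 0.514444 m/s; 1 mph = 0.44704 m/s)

142 kn × 0.514444 = 73.051 m/s
213 m/s (already m/s)
Total: 73.051 + 213 = 286.051 m/s
In mph: 286.051 / 0.44704 = 639.878 mph

640 mph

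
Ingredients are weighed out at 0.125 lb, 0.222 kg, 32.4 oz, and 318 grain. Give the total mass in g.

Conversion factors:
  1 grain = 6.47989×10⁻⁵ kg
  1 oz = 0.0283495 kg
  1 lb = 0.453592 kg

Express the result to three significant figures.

1220 g

0.125 lb × 0.453592 = 0.056699 kg
0.222 kg (already kg)
32.4 oz × 0.0283495 = 0.918524 kg
318 grain × 6.47989×10⁻⁵ = 0.0206061 kg
Combined: 0.056699 + 0.222 + 0.918524 + 0.0206061 = 1.21783 kg
In g: 1.21783 / 0.001 = 1217.83 g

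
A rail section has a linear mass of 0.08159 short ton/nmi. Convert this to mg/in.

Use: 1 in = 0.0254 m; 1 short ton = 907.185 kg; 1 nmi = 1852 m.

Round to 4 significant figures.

1015 mg/in

0.08159 short ton/nmi × 907.185 kg/short ton ÷ 1852 m/nmi = 0.0399661 kg/m
0.0399661 kg/m ÷ 10⁻⁶ kg/mg × 0.0254 m/in = 1015.14 mg/in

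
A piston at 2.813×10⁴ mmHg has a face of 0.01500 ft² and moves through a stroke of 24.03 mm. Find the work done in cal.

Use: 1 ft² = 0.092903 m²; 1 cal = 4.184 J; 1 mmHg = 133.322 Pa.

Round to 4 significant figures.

2.813×10⁴ mmHg → 3.75035×10⁶ Pa
0.01500 ft² → 0.00139354 m²
F = P × A = 3.75035×10⁶ × 0.00139354 = 5226.26 N
24.03 mm → 0.02403 m
W = F × d = 5226.26 × 0.02403 = 125.587 J
In cal: 125.587 / 4.184 = 30.016 cal

30.02 cal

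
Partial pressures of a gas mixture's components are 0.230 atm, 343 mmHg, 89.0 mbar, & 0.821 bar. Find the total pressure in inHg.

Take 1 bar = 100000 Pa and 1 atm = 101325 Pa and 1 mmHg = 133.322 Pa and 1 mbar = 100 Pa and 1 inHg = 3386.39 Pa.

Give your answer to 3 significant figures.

47.3 inHg

0.230 atm × 101325 → 23304.8 Pa
343 mmHg × 133.322 → 45729.4 Pa
89.0 mbar × 100 → 8900 Pa
0.821 bar × 100000 → 82100 Pa
Sum: 23304.8 + 45729.4 + 8900 + 82100 = 160034 Pa
In inHg: 160034 / 3386.39 = 47.258 inHg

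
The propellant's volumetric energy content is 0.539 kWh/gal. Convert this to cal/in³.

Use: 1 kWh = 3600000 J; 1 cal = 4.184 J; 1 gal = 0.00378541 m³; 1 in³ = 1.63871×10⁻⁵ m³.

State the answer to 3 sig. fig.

2010 cal/in³

0.539 kWh/gal × 3600000 J/kWh ÷ 0.00378541 m³/gal = 5.126×10⁸ J/m³
5.126×10⁸ J/m³ ÷ 4.184 J/cal × 1.63871×10⁻⁵ m³/in³ = 2007.65 cal/in³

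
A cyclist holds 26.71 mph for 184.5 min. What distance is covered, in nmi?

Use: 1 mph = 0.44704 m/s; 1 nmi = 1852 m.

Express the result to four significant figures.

71.37 nmi

26.71 mph × 0.44704 → 11.9404 m/s
184.5 min × 60 → 11070 s
d = v × t = 11.9404 m/s × 11070 s = 132180 m
132180 m ÷ (1852 m/nmi) = 71.3715 nmi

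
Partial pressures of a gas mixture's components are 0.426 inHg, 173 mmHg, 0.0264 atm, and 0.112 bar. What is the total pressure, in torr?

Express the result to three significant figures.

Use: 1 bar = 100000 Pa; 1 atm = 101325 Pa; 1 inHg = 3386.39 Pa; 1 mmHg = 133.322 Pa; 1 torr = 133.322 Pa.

288 torr

0.426 inHg × 3386.39 = 1442.6 Pa
173 mmHg × 133.322 = 23064.7 Pa
0.0264 atm × 101325 = 2674.98 Pa
0.112 bar × 100000 = 11200 Pa
Combined: 1442.6 + 23064.7 + 2674.98 + 11200 = 38382.3 Pa
In torr: 38382.3 / 133.322 = 287.892 torr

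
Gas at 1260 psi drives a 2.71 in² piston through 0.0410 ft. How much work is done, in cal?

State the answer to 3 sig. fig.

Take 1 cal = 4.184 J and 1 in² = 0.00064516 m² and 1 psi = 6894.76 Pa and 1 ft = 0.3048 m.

45.4 cal

1260 psi → 8.6874×10⁶ Pa
2.71 in² → 0.00174838 m²
F = P × A = 8.6874×10⁶ × 0.00174838 = 15188.9 N
0.0410 ft → 0.0124968 m
W = F × d = 15188.9 × 0.0124968 = 189.813 J
In cal: 189.813 / 4.184 = 45.3664 cal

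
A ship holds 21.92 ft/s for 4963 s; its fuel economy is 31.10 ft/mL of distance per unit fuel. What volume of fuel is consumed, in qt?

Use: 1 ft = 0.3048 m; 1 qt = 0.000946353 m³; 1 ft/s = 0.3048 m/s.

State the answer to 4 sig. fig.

3.696 qt

21.92 ft/s → 6.68122 m/s
d = v × t = 6.68122 × 4963 = 33158.9 m
31.10 ft/mL → 9.47928×10⁶ m/m³
V = d / (distance per unit fuel) = 33158.9 / 9.47928×10⁶ = 0.00349804 m³
In qt: 0.00349804 / 0.000946353 = 3.69634 qt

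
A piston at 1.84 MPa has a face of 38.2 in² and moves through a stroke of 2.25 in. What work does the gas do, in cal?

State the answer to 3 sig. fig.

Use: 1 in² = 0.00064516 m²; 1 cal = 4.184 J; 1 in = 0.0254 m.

1.84 MPa → 1.84×10⁶ Pa
38.2 in² → 0.0246451 m²
F = P × A = 1.84×10⁶ × 0.0246451 = 45347 N
2.25 in → 0.05715 m
W = F × d = 45347 × 0.05715 = 2591.58 J
In cal: 2591.58 / 4.184 = 619.402 cal

619 cal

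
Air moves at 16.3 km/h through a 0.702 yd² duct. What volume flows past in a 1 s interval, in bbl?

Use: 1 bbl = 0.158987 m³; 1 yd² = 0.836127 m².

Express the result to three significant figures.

16.7 bbl

16.3 km/h × (1/3.6) = 4.52778 m/s
0.702 yd² × 0.836127 = 0.586961 m²
V = v × A × t = 4.52778 m/s × 0.586961 m² × 1 s = 2.65763 m³
2.65763 m³ ÷ (0.158987 m³/bbl) = 16.716 bbl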